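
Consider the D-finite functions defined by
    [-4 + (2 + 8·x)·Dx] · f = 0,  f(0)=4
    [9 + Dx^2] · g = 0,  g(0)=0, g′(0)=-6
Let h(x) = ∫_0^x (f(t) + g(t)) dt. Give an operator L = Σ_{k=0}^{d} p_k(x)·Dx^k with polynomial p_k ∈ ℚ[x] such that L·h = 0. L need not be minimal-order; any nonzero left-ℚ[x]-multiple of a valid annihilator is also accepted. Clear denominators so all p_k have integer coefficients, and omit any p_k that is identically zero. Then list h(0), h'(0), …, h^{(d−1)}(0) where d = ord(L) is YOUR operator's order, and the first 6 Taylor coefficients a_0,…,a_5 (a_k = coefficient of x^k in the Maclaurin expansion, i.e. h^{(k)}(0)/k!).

f: a_k = 4, 8, -8, 16, -40, 112, …
g: a_k = 0, -6, 0, 9, 0, -81/20, …
Sum ⇒ L₀ = lclm(L_f,L_g) in ℚ(x)⟨Dx⟩.
h=∫h₀ ⇒ L = L₀·Dx.
L = (-378 - 1296·x - 2592·x^2)·Dx + (45 + 828·x + 3888·x^2 + 5184·x^3)·Dx^2 + (-42 - 144·x - 288·x^2)·Dx^3 + (5 + 92·x + 432·x^2 + 576·x^3)·Dx^4  (order 4).
h: a_k = 0, 4, 1, -8/3, 25/4, -8, …
ICs: h(0) = 0, h′(0) = 4, h′′(0) = 2, h′′′(0) = -16.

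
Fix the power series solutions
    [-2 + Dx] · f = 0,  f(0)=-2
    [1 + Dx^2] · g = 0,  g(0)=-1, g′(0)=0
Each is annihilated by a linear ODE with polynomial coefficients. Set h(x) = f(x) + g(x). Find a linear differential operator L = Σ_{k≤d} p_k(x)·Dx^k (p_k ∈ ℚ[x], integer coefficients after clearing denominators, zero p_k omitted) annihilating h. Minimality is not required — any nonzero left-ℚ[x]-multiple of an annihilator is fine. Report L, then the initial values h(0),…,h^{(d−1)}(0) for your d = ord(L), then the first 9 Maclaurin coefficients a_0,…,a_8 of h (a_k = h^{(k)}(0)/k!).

f: a_k = -2, -4, -4, -8/3, -4/3, -8/15, -8/45, -16/315, -4/315, …
g: a_k = -1, 0, 1/2, 0, -1/24, 0, 1/720, 0, -1/40320, …
Sum ⇒ L₀ = lclm(L_f,L_g) in ℚ(x)⟨Dx⟩.
L = -2 + Dx - 2·Dx^2 + Dx^3  (order 3).
h: a_k = -3, -4, -7/2, -8/3, -11/8, -8/15, -127/720, -16/315, -57/4480, …
ICs: h(0) = -3, h′(0) = -4, h′′(0) = -7.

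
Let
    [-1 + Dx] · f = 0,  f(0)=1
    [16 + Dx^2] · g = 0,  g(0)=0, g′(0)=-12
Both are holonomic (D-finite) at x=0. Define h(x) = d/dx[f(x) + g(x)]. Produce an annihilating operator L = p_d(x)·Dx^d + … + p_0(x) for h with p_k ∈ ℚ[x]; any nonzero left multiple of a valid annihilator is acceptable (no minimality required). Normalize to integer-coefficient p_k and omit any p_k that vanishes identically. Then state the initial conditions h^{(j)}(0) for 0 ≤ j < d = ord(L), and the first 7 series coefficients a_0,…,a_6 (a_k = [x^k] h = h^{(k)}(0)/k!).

L = 16 - 16·Dx + Dx^2 - Dx^3  (order 3).
h: a_k = -11, 1, 193/2, 1/6, -3071/24, 1/120, 49153/720, …
ICs: h(0) = -11, h′(0) = 1, h′′(0) = 193.

f: a_k = 1, 1, 1/2, 1/6, 1/24, 1/120, 1/720, …
g: a_k = 0, -12, 0, 32, 0, -128/5, 0, …
f+g: L₀ = lclm(L_f,L_g), ord ≤ 1+2.
h=h₀': d/dx-closure on L₀ ⇒ L.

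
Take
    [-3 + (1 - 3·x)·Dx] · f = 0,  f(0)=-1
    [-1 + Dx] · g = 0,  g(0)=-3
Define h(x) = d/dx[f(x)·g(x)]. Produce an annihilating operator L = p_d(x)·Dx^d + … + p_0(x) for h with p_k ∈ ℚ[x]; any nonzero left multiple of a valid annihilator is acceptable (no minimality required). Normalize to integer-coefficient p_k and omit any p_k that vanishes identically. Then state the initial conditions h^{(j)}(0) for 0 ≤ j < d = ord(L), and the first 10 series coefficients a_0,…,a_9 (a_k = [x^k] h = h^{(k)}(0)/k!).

L = (25 - 24·x + 9·x^2) + (-4 + 15·x - 9·x^2)·Dx  (order 1).
h: a_k = 12, 75, 339, 2713/2, 5087, 732529/40, 1538311/24, 369194641/1680, 2492063827/3360, 299047659241/120960, …
ICs: h(0) = 12.

f: a_k = -1, -3, -9, -27, -81, -243, -729, -2187, -6561, -19683, …
g: a_k = -3, -3, -3/2, -1/2, -1/8, -1/40, -1/240, -1/1680, -1/13440, -1/120960, …
L₀ := L_f ⊗_s L_g (sym. prod.), ord ≤ 1.
Derive L from L₀ (diff closure).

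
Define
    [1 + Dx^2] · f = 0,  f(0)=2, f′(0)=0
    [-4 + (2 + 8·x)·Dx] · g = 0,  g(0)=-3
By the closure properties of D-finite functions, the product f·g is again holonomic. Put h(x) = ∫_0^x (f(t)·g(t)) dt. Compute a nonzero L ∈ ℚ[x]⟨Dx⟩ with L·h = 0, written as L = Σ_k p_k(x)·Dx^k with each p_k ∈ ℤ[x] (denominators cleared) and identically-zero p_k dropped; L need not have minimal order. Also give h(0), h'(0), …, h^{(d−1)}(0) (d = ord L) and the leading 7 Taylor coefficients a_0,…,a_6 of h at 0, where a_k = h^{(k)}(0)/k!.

L = (13 + 8·x + 16·x^2)·Dx + (-4 - 16·x)·Dx^2 + (1 + 8·x + 16·x^2)·Dx^3  (order 3).
h: a_k = 0, -6, -6, 5, -9/2, 43/4, -313/12, …
ICs: h(0) = 0, h′(0) = -6, h′′(0) = -12.

f: a_k = 2, 0, -1, 0, 1/12, 0, -1/360, …
g: a_k = -3, -6, 6, -12, 30, -84, 252, …
Product ⇒ symmetric product L₀, ord ≤ 2.
h=∫₀ˣh₀: take L = L₀·Dx.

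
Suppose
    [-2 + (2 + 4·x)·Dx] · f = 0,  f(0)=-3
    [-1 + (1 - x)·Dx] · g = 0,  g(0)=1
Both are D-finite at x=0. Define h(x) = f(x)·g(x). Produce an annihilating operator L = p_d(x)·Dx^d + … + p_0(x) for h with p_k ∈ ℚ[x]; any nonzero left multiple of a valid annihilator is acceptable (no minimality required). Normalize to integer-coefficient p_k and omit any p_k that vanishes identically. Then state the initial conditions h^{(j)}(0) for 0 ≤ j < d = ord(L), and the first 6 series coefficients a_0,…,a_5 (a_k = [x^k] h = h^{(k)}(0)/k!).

L = (2 + x) + (-1 - x + 2·x^2)·Dx  (order 1).
h: a_k = -3, -6, -9/2, -6, -33/8, -27/4, …
ICs: h(0) = -3.

f: a_k = -3, -3, 3/2, -3/2, 15/8, -21/8, …
g: a_k = 1, 1, 1, 1, 1, 1, …
Product ⇒ symmetric product L₀, ord ≤ 1.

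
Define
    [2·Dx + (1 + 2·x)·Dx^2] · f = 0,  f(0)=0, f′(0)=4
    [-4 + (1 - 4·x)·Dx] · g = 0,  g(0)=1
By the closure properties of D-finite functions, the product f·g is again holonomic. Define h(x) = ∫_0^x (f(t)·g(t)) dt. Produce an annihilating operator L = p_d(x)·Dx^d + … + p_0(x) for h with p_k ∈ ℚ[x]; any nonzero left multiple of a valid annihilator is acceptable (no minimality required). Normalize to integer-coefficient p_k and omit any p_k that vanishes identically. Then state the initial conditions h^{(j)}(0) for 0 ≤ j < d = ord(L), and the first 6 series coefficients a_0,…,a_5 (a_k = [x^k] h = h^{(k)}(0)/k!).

f: a_k = 0, 4, -4, 16/3, -8, 64/5, …
g: a_k = 1, 4, 16, 64, 256, 1024, …
h₀=f·g: eliminate ⇒ L₀, order ≤ 2·1.
h=∫h₀ ⇒ L = L₀·Dx.
L = 8·Dx + (6 + 24·x)·Dx^2 + (-1 + 2·x + 8·x^2)·Dx^3  (order 3).
h: a_k = 0, 0, 2, 4, 40/3, 616/15, …
ICs: h(0) = 0, h′(0) = 0, h′′(0) = 4.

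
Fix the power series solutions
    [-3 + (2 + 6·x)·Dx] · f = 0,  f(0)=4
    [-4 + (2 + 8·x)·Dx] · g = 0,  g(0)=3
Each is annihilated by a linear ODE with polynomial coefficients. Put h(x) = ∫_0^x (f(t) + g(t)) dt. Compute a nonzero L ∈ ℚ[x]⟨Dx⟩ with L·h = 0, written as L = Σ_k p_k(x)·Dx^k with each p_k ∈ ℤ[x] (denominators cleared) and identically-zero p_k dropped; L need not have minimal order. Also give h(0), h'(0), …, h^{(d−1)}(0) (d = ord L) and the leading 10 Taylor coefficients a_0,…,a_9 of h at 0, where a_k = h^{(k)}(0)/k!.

f: a_k = 4, 6, -9/2, 27/4, -405/32, 1701/64, -15309/256, 72171/512, -2814669/8192, 14073345/16384, …
g: a_k = 3, 6, -6, 12, -30, 84, -252, 792, -2574, 8580, …
Weyl lclm of L_f,L_g ⇒ L₀ (ord ≤ 2).
∫: right-multiply L₀ by Dx.
L = -6·Dx + (7 + 24·x)·Dx^2 + (2 + 14·x + 24·x^2)·Dx^3  (order 3).
h: a_k = 0, 7, 6, -7/2, 75/16, -273/32, 2359/128, -11403/256, 477675/4096, -2655653/8192, …
ICs: h(0) = 0, h′(0) = 7, h′′(0) = 12.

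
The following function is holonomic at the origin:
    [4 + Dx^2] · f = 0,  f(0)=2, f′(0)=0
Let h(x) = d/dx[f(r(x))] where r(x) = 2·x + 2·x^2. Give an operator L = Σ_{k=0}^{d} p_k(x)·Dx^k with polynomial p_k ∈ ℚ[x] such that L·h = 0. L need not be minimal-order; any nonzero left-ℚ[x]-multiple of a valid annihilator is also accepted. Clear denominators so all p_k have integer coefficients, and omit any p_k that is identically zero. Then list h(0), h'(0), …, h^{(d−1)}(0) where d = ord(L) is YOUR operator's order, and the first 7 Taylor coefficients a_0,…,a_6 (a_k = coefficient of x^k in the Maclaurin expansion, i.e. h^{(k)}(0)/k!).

f: a_k = 2, 0, -4, 0, 4/3, 0, -8/45, …
Change of var in L_f (x↦r) gives L₀.
Differentiate: ansatz ord ≤ ord L₀ ⇒ L.
L = (28 + 128·x + 384·x^2 + 512·x^3 + 256·x^4) + (-6 - 12·x)·Dx + (1 + 4·x + 4·x^2)·Dx^2  (order 2).
h: a_k = 0, -32, -96, 64/3, 1280/3, 10496/15, 1792/15, …
ICs: h(0) = 0, h′(0) = -32.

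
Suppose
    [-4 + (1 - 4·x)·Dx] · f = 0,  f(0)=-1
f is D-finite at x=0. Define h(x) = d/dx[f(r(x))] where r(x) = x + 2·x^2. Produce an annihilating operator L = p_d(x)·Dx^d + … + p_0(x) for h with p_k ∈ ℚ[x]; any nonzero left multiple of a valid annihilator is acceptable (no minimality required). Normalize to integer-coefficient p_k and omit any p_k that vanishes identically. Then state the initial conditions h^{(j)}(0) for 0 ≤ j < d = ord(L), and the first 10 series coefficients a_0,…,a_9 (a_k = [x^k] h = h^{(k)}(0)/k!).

f: a_k = -1, -4, -16, -64, -256, -1024, -4096, -16384, -65536, -262144, …
Substitute x→r, Dx→(1/r')Dx; clear ⇒ L₀.
Differentiate: ansatz ord ≤ ord L₀ ⇒ L.
L = (12 + 48·x + 96·x^2) + (-1 + 24·x^2 + 32·x^3)·Dx  (order 1).
h: a_k = -4, -48, -384, -2816, -19200, -125952, -802816, -5013504, -30818304, -187105280, …
ICs: h(0) = -4.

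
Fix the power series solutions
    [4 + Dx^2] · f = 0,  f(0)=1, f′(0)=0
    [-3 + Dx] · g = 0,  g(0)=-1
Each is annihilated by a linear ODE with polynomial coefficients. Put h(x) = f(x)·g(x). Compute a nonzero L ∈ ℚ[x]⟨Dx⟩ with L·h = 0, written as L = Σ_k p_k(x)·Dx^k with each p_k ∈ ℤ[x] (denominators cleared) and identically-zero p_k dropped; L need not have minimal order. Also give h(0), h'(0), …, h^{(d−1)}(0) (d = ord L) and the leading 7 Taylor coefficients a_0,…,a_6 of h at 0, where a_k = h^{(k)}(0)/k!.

f: a_k = 1, 0, -2, 0, 2/3, 0, -4/45, …
g: a_k = -1, -3, -9/2, -9/2, -27/8, -81/40, -81/80, …
L₀ := L_f ⊗_s L_g (sym. prod.), ord ≤ 2.
L = 13 - 6·Dx + Dx^2  (order 2).
h: a_k = -1, -3, -5/2, 3/2, 119/24, 199/40, 407/144, …
ICs: h(0) = -1, h′(0) = -3.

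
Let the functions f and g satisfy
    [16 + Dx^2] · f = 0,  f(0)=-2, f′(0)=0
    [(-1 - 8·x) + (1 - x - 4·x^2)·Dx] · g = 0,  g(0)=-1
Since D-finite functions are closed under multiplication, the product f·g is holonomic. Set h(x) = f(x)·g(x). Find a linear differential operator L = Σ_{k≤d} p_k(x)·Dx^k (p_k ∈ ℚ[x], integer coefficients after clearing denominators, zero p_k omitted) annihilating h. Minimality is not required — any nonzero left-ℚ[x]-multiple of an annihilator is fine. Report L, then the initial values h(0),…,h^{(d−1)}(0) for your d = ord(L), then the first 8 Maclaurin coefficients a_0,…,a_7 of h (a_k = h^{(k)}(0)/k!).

f: a_k = -2, 0, 16, 0, -64/3, 0, 512/45, 0, …
g: a_k = -1, -1, -5, -9, -29, -65, -181, -441, …
L₀ := L_f ⊗_s L_g (sym. prod.), ord ≤ 2.
L = (-8 + 16·x + 64·x^2) + (2 + 16·x)·Dx + (-1 + x + 4·x^2)·Dx^2  (order 2).
h: a_k = 2, 2, -6, 2, -2/3, 22/3, -302/45, 1018/45, …
ICs: h(0) = 2, h′(0) = 2.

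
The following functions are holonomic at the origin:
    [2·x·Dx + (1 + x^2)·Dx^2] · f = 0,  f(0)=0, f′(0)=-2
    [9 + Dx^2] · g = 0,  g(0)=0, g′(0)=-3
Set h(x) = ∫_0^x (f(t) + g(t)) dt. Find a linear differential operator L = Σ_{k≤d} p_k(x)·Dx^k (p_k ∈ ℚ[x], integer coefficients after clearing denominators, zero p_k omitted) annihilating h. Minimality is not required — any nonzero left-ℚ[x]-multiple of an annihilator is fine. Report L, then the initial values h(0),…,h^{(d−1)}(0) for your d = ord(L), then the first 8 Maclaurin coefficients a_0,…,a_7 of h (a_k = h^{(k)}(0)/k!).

L = (-54·x + 540·x^3 + 162·x^5)·Dx^2 + (63 + 279·x^2 + 297·x^4 + 81·x^6)·Dx^3 + (-6·x + 60·x^3 + 18·x^5)·Dx^4 + (7 + 31·x^2 + 33·x^4 + 9·x^6)·Dx^5  (order 5).
h: a_k = 0, 0, -5/2, 0, 31/24, 0, -97/240, 0, …
ICs: h(0) = 0, h′(0) = 0, h′′(0) = -5, h′′′(0) = 0, h′′′′(0) = 31.

f: a_k = 0, -2, 0, 2/3, 0, -2/5, 0, 2/7, …
g: a_k = 0, -3, 0, 9/2, 0, -81/40, 0, 243/560, …
L₀ := lclm(L_f,L_g); ord L₀ ≤ 2+2.
Integrate: L := L₀·Dx.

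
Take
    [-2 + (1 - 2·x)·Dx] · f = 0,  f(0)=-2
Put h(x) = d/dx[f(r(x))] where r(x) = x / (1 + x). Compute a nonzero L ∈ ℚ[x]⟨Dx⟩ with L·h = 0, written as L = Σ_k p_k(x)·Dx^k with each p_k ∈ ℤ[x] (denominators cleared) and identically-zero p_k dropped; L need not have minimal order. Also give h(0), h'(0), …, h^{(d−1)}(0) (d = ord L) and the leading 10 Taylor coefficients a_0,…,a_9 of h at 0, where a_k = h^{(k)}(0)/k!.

L = 2 + (-1 + x)·Dx  (order 1).
h: a_k = -4, -8, -12, -16, -20, -24, -28, -32, -36, -40, …
ICs: h(0) = -4.

f: a_k = -2, -4, -8, -16, -32, -64, -128, -256, -512, -1024, …
f∘r: x↦r, Dx↦Dx/r' in L_f ⇒ L₀.
h₀' ⇒ L via d/dx closure of L₀.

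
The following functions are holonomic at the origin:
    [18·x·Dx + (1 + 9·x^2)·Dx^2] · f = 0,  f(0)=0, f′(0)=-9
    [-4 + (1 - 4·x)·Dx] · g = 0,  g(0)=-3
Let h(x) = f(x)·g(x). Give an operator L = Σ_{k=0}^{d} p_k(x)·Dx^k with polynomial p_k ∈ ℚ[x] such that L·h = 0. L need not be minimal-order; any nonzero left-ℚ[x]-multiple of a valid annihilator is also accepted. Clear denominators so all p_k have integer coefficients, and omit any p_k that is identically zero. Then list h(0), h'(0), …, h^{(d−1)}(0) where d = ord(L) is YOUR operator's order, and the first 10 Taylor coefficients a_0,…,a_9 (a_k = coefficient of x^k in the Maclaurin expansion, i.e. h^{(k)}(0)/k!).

f: a_k = 0, -9, 0, 27, 0, -729/5, 0, 6561/7, 0, -6561, …
g: a_k = -3, -12, -48, -192, -768, -3072, -12288, -49152, -196608, -786432, …
Product ⇒ symmetric product L₀, ord ≤ 2.
L = 72·x + (8 - 18·x + 144·x^2)·Dx + (-1 + 4·x - 9·x^2 + 36·x^3)·Dx^2  (order 2).
h: a_k = 0, 27, 108, 351, 1404, 30267/5, 121068/5, 3291489/35, 13165956/35, 53352729/35, …
ICs: h(0) = 0, h′(0) = 27.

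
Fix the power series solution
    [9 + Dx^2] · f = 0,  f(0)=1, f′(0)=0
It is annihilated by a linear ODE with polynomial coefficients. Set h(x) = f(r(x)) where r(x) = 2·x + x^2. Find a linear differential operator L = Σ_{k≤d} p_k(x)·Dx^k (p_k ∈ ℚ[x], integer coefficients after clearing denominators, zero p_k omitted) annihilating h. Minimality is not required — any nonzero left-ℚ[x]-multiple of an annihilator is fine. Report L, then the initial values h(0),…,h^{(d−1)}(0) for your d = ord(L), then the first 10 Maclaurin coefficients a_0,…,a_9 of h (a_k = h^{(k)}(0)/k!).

f: a_k = 1, 0, -9/2, 0, 27/8, 0, -81/80, 0, 729/4480, 0, …
Change of var in L_f (x↦r) gives L₀.
L = (36 + 108·x + 108·x^2 + 36·x^3) - Dx + (1 + x)·Dx^2  (order 2).
h: a_k = 1, 0, -18, -18, 99/2, 108, 81/5, -837/5, -55431/280, 162/35, …
ICs: h(0) = 1, h′(0) = 0.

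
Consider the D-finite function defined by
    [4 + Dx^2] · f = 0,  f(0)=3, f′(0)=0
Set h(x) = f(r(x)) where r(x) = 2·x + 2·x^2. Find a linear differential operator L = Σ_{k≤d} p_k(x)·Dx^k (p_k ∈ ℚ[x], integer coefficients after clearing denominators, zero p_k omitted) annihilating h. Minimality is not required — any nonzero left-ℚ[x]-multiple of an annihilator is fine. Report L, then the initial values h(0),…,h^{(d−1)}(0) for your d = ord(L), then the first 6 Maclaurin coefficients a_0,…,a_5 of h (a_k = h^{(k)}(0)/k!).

f: a_k = 3, 0, -6, 0, 2, 0, …
L₀ from L_f via x↦r, Dx↦r'^{-1}Dx.
L = (16 + 96·x + 192·x^2 + 128·x^3) - 2·Dx + (1 + 2·x)·Dx^2  (order 2).
h: a_k = 3, 0, -24, -48, 8, 128, …
ICs: h(0) = 3, h′(0) = 0.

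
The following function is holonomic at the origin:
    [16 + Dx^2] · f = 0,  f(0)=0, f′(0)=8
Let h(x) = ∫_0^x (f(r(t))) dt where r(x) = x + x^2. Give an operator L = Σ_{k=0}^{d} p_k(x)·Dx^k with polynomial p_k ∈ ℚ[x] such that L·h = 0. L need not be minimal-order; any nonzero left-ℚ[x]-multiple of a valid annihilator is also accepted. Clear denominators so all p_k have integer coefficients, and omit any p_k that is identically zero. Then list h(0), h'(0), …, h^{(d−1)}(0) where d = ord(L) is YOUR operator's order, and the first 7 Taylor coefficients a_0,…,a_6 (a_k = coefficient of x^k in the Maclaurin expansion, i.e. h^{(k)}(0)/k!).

L = (16 + 96·x + 192·x^2 + 128·x^3)·Dx - 2·Dx^2 + (1 + 2·x)·Dx^3  (order 3).
h: a_k = 0, 0, 4, 8/3, -16/3, -64/5, -352/45, …
ICs: h(0) = 0, h′(0) = 0, h′′(0) = 8.

f: a_k = 0, 8, 0, -64/3, 0, 256/15, 0, …
Substitute x→r, Dx→(1/r')Dx; clear ⇒ L₀.
Integrate: L := L₀·Dx.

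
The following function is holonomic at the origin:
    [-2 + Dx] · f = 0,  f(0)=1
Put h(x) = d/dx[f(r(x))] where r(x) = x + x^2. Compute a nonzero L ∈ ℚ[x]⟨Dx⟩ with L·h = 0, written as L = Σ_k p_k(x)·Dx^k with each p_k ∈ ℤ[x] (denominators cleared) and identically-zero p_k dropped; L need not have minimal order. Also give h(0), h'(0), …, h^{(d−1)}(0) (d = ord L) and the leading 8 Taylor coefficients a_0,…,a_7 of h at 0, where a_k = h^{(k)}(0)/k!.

L = (4 + 8·x + 8·x^2) + (-1 - 2·x)·Dx  (order 1).
h: a_k = 2, 8, 16, 80/3, 104/3, 608/15, 1856/45, 12224/315, …
ICs: h(0) = 2.

f: a_k = 1, 2, 2, 4/3, 2/3, 4/15, 4/45, 8/315, …
h₀=f(r): pull back L_f along r ⇒ L₀.
h=h₀': d/dx-closure on L₀ ⇒ L.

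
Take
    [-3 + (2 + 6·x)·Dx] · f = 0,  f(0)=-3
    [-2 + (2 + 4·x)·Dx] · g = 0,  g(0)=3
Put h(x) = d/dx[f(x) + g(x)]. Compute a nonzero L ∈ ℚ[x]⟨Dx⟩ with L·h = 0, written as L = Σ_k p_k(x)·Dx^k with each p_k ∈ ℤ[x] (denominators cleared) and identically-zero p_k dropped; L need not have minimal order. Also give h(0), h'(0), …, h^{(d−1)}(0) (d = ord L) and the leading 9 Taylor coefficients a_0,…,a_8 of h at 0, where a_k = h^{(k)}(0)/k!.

f: a_k = -3, -9/2, 27/8, -81/16, 1215/128, -5103/256, 45927/1024, -216513/2048, 8444007/32768, …
g: a_k = 3, 3, -3/2, 3/2, -15/8, 21/8, -63/16, 99/16, -1287/128, …
Weyl lclm of L_f,L_g ⇒ L₀ (ord ≤ 2).
h₀' ⇒ L via d/dx closure of L₀.
L = -9 + (-15 - 36·x)·Dx + (-2 - 10·x - 12·x^2)·Dx^2  (order 2).
h: a_k = -3/2, 15/4, -171/16, 975/32, -22155/256, 125685/512, -1426887/2048, 8114535/4096, -370096155/65536, …
ICs: h(0) = -3/2, h′(0) = 15/4.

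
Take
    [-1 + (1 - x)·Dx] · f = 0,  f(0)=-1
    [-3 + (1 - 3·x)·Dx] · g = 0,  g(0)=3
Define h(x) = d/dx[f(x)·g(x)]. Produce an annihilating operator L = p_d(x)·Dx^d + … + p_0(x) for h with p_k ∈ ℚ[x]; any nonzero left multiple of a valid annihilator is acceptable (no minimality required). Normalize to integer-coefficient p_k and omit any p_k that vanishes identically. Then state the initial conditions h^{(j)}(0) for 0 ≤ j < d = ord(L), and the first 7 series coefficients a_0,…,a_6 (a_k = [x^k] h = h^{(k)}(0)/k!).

L = (13 - 36·x + 27·x^2) + (-2 + 11·x - 18·x^2 + 9·x^3)·Dx  (order 1).
h: a_k = -12, -78, -360, -1452, -5460, -19674, -68880, …
ICs: h(0) = -12.

f: a_k = -1, -1, -1, -1, -1, -1, -1, …
g: a_k = 3, 9, 27, 81, 243, 729, 2187, …
Product ⇒ symmetric product L₀, ord ≤ 1.
h=h₀': d/dx-closure on L₀ ⇒ L.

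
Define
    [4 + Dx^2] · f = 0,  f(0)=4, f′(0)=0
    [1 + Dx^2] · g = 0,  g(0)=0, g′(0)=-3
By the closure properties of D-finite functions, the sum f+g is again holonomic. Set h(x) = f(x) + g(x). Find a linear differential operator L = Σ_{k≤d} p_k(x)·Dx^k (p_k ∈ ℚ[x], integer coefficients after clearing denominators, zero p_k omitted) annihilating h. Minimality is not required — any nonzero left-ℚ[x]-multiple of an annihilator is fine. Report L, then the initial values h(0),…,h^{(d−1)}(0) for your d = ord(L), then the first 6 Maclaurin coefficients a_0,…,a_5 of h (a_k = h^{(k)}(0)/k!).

L = 4 + 5·Dx^2 + Dx^4  (order 4).
h: a_k = 4, -3, -8, 1/2, 8/3, -1/40, …
ICs: h(0) = 4, h′(0) = -3, h′′(0) = -16, h′′′(0) = 3.

f: a_k = 4, 0, -8, 0, 8/3, 0, …
g: a_k = 0, -3, 0, 1/2, 0, -1/40, …
h₀=f+g: left-lcm gives L₀, ord ≤ 4.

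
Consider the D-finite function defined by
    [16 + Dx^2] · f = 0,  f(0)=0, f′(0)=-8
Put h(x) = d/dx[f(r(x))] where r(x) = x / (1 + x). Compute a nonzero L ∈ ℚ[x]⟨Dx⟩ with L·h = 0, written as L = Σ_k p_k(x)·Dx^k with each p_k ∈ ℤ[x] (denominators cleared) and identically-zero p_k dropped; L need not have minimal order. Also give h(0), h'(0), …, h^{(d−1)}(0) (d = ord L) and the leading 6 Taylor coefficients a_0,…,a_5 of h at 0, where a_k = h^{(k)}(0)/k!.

f: a_k = 0, -8, 0, 64/3, 0, -256/15, …
Substitute x→r, Dx→(1/r')Dx; clear ⇒ L₀.
Differentiate: ansatz ord ≤ ord L₀ ⇒ L.
L = (22 + 12·x + 6·x^2) + (6 + 18·x + 18·x^2 + 6·x^3)·Dx + (1 + 4·x + 6·x^2 + 4·x^3 + x^4)·Dx^2  (order 2).
h: a_k = -8, 16, 40, -224, 1544/3, -720, …
ICs: h(0) = -8, h′(0) = 16.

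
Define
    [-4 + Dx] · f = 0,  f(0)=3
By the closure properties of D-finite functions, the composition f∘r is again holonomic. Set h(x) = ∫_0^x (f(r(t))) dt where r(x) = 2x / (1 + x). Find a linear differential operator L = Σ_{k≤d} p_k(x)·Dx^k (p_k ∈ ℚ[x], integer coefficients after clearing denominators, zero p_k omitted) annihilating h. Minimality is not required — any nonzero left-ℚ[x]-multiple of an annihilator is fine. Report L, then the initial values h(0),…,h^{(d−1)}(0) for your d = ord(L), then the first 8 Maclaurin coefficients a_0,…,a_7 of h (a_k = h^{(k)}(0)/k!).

L = -8·Dx + (1 + 2·x + x^2)·Dx^2  (order 2).
h: a_k = 0, 3, 12, 24, 22, 8/5, -44/5, 184/105, …
ICs: h(0) = 0, h′(0) = 3.

f: a_k = 3, 12, 24, 32, 32, 128/5, 256/15, 1024/105, …
Substitute x→r, Dx→(1/r')Dx; clear ⇒ L₀.
Integrate: L := L₀·Dx.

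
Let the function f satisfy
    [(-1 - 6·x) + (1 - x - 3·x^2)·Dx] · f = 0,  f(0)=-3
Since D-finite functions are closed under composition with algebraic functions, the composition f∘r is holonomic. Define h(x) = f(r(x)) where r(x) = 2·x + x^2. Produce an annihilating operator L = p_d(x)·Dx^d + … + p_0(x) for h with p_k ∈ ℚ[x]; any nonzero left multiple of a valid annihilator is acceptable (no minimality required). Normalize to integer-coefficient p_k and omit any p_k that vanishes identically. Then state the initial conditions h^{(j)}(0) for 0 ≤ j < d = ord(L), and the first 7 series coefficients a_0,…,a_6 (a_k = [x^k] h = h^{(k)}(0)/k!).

L = (2 + 26·x + 36·x^2 + 12·x^3) + (-1 + 2·x + 13·x^2 + 12·x^3 + 3·x^4)·Dx  (order 1).
h: a_k = -3, -6, -51, -216, -1176, -5790, -29613, …
ICs: h(0) = -3.

f: a_k = -3, -3, -12, -21, -57, -120, -291, …
Substitute x→r, Dx→(1/r')Dx; clear ⇒ L₀.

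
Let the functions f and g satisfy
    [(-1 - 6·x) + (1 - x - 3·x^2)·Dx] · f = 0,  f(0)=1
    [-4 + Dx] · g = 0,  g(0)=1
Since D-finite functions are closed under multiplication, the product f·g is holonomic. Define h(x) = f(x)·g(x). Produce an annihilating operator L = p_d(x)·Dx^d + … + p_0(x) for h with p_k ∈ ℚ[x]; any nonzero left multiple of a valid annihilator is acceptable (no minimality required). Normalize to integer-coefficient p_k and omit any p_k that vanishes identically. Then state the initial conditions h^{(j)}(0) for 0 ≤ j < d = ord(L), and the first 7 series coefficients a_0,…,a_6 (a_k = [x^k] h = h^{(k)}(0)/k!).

f: a_k = 1, 1, 4, 7, 19, 40, 97, …
g: a_k = 1, 4, 8, 32/3, 32/3, 128/15, 256/45, …
f·g: L₀ = L_f ⊗_s L_g, ord ≤ 1·1.
L = (5 + 2·x - 12·x^2) + (-1 + x + 3·x^2)·Dx  (order 1).
h: a_k = 1, 5, 16, 125/3, 301/3, 3508/15, 4865/9, …
ICs: h(0) = 1.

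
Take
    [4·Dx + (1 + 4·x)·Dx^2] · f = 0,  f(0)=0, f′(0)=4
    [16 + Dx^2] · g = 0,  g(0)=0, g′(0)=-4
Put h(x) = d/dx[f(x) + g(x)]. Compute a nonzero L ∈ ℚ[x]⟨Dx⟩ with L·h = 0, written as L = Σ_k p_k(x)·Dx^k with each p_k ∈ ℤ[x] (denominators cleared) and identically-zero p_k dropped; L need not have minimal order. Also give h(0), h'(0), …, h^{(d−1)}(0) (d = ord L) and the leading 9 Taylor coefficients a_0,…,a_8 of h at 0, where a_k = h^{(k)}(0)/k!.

f: a_k = 0, 4, -8, 64/3, -64, 1024/5, -2048/3, 16384/7, -8192, …
g: a_k = 0, -4, 0, 32/3, 0, -128/15, 0, 1024/315, 0, …
L₀ := lclm(L_f,L_g); ord L₀ ≤ 2+2.
h=h₀': d/dx-closure on L₀ ⇒ L.
L = (448 + 512·x + 1024·x^2) + (48 + 320·x + 768·x^2 + 1024·x^3)·Dx + (28 + 32·x + 64·x^2)·Dx^2 + (3 + 20·x + 48·x^2 + 64·x^3)·Dx^3  (order 3).
h: a_k = 0, -16, 96, -256, 2944/3, -4096, 738304/45, -65536, 82573312/315, …
ICs: h(0) = 0, h′(0) = -16, h′′(0) = 192.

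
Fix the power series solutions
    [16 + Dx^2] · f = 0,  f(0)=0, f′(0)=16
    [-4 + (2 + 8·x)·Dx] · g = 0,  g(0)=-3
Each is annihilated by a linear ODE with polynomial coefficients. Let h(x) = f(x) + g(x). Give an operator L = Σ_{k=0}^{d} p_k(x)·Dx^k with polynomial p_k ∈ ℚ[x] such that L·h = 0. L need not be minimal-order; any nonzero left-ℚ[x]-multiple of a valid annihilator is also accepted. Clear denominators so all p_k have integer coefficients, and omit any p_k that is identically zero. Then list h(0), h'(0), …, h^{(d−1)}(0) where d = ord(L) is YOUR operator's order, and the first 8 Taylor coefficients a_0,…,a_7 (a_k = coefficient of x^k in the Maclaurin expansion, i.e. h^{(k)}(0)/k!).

L = (-224 - 1024·x - 2048·x^2) + (48 + 704·x + 3072·x^2 + 4096·x^3)·Dx + (-14 - 64·x - 128·x^2)·Dx^2 + (3 + 44·x + 192·x^2 + 256·x^3)·Dx^3  (order 3).
h: a_k = -3, 10, 6, -164/3, 30, -748/15, 252, -253576/315, …
ICs: h(0) = -3, h′(0) = 10, h′′(0) = 12.

f: a_k = 0, 16, 0, -128/3, 0, 512/15, 0, -4096/315, …
g: a_k = -3, -6, 6, -12, 30, -84, 252, -792, …
L₀ := lclm(L_f,L_g); ord L₀ ≤ 2+1.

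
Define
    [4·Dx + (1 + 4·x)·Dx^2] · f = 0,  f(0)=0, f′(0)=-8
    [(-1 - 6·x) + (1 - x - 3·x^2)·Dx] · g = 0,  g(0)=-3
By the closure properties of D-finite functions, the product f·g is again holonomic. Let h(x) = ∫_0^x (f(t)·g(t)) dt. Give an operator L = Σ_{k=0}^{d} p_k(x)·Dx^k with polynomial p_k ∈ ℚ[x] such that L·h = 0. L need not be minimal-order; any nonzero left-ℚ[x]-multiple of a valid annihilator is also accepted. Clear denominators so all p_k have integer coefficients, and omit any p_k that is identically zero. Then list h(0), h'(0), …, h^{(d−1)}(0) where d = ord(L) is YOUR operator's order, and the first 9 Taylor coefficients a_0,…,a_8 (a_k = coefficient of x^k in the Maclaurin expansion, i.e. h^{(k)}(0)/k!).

f: a_k = 0, -8, 16, -128/3, 128, -2048/5, 4096/3, -32768/7, 16384, …
g: a_k = -3, -3, -12, -21, -57, -120, -291, -651, -1524, …
f·g: L₀ = L_f ⊗_s L_g, ord ≤ 2·1.
h=∫h₀ ⇒ L = L₀·Dx.
L = (10 + 48·x)·Dx + (-2 + 24·x + 60·x^2)·Dx^2 + (-1 - 3·x + 7·x^2 + 12·x^3)·Dx^3  (order 3).
h: a_k = 0, 0, 12, -8, 44, -56, 3692/15, -17296/35, 65689/35, …
ICs: h(0) = 0, h′(0) = 0, h′′(0) = 24.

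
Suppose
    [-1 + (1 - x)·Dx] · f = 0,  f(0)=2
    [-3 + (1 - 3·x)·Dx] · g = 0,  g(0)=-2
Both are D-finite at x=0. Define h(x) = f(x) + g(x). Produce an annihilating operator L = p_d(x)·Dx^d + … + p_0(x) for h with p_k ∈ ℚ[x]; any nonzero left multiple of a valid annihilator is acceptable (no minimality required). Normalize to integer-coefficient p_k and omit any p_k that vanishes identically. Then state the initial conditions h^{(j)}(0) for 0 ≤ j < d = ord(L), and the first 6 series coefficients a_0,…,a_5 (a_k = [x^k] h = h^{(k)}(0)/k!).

L = -6 + (8 - 12·x)·Dx + (-1 + 4·x - 3·x^2)·Dx^2  (order 2).
h: a_k = 0, -4, -16, -52, -160, -484, …
ICs: h(0) = 0, h′(0) = -4.

f: a_k = 2, 2, 2, 2, 2, 2, …
g: a_k = -2, -6, -18, -54, -162, -486, …
f+g: L₀ = lclm(L_f,L_g), ord ≤ 1+1.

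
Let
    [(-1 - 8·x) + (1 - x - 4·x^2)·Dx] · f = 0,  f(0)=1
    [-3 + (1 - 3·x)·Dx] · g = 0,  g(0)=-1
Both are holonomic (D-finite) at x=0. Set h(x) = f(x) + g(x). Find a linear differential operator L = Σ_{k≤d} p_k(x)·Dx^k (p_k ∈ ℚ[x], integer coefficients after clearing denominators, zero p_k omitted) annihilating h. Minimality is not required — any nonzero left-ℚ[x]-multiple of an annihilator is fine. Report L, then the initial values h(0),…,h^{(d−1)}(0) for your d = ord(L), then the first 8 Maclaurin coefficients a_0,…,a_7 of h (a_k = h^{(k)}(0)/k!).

f: a_k = 1, 1, 5, 9, 29, 65, 181, 441, …
g: a_k = -1, -3, -9, -27, -81, -243, -729, -2187, …
L₀ := lclm(L_f,L_g); ord L₀ ≤ 1+1.
L = (6 - 72·x + 144·x^2 - 144·x^3) + (4 - 84·x^2 + 252·x^3 - 288·x^4)·Dx + (-1 + 8·x - 21·x^2 + 8·x^3 + 54·x^4 - 72·x^5)·Dx^2  (order 2).
h: a_k = 0, -2, -4, -18, -52, -178, -548, -1746, …
ICs: h(0) = 0, h′(0) = -2.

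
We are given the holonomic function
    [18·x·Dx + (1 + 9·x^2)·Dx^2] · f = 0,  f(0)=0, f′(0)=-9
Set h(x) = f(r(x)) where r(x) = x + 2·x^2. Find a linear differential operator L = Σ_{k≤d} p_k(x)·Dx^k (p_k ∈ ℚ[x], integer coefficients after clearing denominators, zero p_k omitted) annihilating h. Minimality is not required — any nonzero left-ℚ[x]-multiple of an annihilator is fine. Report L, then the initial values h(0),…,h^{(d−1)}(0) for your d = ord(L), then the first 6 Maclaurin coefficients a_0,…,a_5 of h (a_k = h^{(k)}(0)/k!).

L = (-4 + 18·x + 144·x^2 + 432·x^3 + 432·x^4)·Dx + (1 + 4·x + 9·x^2 + 72·x^3 + 180·x^4 + 144·x^5)·Dx^2  (order 2).
h: a_k = 0, -9, -18, 27, 162, 891/5, …
ICs: h(0) = 0, h′(0) = -9.

f: a_k = 0, -9, 0, 27, 0, -729/5, …
h₀=f(r): pull back L_f along r ⇒ L₀.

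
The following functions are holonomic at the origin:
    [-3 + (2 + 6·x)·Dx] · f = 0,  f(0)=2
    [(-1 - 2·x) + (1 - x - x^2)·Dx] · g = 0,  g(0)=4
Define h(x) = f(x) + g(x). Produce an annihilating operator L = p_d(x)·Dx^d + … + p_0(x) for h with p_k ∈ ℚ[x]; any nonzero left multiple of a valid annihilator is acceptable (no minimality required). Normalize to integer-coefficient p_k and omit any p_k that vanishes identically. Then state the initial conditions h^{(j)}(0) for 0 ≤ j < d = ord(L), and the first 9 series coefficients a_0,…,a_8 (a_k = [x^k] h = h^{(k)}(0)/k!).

f: a_k = 2, 3, -9/4, 27/8, -405/64, 1701/128, -15309/512, 72171/1024, -2814669/16384, …
g: a_k = 4, 4, 8, 12, 20, 32, 52, 84, 136, …
Sum ⇒ L₀ = lclm(L_f,L_g) in ℚ(x)⟨Dx⟩.
L = (33 + 117·x + 117·x^2 + 90·x^3) + (-25 - 102·x - 303·x^2 - 378·x^3 - 225·x^4)·Dx + (-2 + 22·x + 90·x^2 - 38·x^3 - 198·x^4 - 90·x^5)·Dx^2  (order 2).
h: a_k = 6, 7, 23/4, 123/8, 875/64, 5797/128, 11315/512, 158187/1024, -586445/16384, …
ICs: h(0) = 6, h′(0) = 7.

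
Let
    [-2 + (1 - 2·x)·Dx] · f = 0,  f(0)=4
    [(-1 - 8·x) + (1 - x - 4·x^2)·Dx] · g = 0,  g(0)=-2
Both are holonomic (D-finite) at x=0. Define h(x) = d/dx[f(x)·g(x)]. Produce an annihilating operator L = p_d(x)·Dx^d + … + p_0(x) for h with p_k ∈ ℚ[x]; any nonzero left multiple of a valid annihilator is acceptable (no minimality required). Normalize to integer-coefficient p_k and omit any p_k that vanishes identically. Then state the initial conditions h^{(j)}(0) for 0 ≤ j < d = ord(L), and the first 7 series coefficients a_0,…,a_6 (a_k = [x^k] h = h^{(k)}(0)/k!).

L = (22 - 12·x - 120·x^2 - 256·x^3 + 768·x^4) + (-3 + 5·x + 42·x^2 - 88·x^3 - 80·x^4 + 192·x^5)·Dx  (order 1).
h: a_k = -24, -176, -744, -2912, -9880, -32400, -100296, …
ICs: h(0) = -24.

f: a_k = 4, 8, 16, 32, 64, 128, 256, …
g: a_k = -2, -2, -10, -18, -58, -130, -362, …
h₀=f·g: eliminate ⇒ L₀, order ≤ 1·1.
h=h₀': d/dx-closure on L₀ ⇒ L.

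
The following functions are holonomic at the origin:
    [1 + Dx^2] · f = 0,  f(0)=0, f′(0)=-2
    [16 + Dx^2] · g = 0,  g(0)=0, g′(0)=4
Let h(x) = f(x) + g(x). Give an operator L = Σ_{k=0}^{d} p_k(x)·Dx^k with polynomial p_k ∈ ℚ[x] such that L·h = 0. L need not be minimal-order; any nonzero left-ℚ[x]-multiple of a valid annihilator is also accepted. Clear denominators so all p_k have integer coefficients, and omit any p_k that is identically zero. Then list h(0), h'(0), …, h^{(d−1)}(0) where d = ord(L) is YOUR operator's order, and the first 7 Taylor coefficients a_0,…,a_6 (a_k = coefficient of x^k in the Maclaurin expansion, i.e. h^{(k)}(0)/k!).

f: a_k = 0, -2, 0, 1/3, 0, -1/60, 0, …
g: a_k = 0, 4, 0, -32/3, 0, 128/15, 0, …
L₀ := lclm(L_f,L_g); ord L₀ ≤ 2+2.
L = 16 + 17·Dx^2 + Dx^4  (order 4).
h: a_k = 0, 2, 0, -31/3, 0, 511/60, 0, …
ICs: h(0) = 0, h′(0) = 2, h′′(0) = 0, h′′′(0) = -62.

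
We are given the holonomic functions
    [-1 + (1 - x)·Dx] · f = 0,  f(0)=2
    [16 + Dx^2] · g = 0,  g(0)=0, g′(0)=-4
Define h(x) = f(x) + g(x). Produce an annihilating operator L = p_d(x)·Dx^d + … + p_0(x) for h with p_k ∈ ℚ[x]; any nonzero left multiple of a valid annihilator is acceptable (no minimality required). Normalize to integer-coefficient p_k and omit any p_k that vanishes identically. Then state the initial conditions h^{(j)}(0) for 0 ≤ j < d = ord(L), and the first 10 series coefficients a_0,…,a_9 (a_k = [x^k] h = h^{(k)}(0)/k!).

f: a_k = 2, 2, 2, 2, 2, 2, 2, 2, 2, 2, …
g: a_k = 0, -4, 0, 32/3, 0, -128/15, 0, 1024/315, 0, -2048/2835, …
Sum ⇒ L₀ = lclm(L_f,L_g) in ℚ(x)⟨Dx⟩.
L = (176 - 256·x + 128·x^2) + (-144 + 400·x - 384·x^2 + 128·x^3)·Dx + (11 - 16·x + 8·x^2)·Dx^2 + (-9 + 25·x - 24·x^2 + 8·x^3)·Dx^3  (order 3).
h: a_k = 2, -2, 2, 38/3, 2, -98/15, 2, 1654/315, 2, 3622/2835, …
ICs: h(0) = 2, h′(0) = -2, h′′(0) = 4.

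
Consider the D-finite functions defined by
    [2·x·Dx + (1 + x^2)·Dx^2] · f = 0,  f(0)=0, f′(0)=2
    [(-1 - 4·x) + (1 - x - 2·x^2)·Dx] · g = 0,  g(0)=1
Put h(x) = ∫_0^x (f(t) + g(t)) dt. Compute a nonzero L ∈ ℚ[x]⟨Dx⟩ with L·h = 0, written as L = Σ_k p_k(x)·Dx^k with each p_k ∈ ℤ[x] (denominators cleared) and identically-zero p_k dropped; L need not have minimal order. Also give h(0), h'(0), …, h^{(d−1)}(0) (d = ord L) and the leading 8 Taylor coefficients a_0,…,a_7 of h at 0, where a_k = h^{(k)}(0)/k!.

L = (6 - 24·x - 162·x^2 - 240·x^3 - 384·x^4 - 48·x^6)·Dx^2 + (-16 - 74·x - 88·x^2 - 226·x^3 - 212·x^4 - 304·x^5 - 12·x^6 - 48·x^7)·Dx^3 + (3 + 4·x + 8·x^2 - 28·x^3 - 27·x^4 - 36·x^5 - 40·x^6 - 4·x^7 - 8·x^8)·Dx^4  (order 4).
h: a_k = 0, 1, 3/2, 1, 13/12, 11/5, 107/30, 43/7, …
ICs: h(0) = 0, h′(0) = 1, h′′(0) = 3, h′′′(0) = 6.

f: a_k = 0, 2, 0, -2/3, 0, 2/5, 0, -2/7, …
g: a_k = 1, 1, 3, 5, 11, 21, 43, 85, …
Weyl lclm of L_f,L_g ⇒ L₀ (ord ≤ 3).
∫: right-multiply L₀ by Dx.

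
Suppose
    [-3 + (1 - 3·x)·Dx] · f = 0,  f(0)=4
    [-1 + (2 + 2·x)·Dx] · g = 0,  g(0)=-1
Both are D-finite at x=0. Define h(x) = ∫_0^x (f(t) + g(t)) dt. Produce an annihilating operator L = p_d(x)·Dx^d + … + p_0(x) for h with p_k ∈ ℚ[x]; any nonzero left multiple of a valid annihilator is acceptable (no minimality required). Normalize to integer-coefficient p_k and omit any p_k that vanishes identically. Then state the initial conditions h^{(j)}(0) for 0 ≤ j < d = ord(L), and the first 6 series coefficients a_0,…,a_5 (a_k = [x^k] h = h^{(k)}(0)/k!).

L = (-39 - 27·x)·Dx + (73 + 138·x + 81·x^2)·Dx^2 + (-10 + 2·x + 66·x^2 + 54·x^3)·Dx^3  (order 3).
h: a_k = 0, 3, 23/4, 289/24, 1727/64, 41477/640, …
ICs: h(0) = 0, h′(0) = 3, h′′(0) = 23/2.

f: a_k = 4, 12, 36, 108, 324, 972, …
g: a_k = -1, -1/2, 1/8, -1/16, 5/128, -7/256, …
Sum ⇒ L₀ = lclm(L_f,L_g) in ℚ(x)⟨Dx⟩.
Integrate: L := L₀·Dx.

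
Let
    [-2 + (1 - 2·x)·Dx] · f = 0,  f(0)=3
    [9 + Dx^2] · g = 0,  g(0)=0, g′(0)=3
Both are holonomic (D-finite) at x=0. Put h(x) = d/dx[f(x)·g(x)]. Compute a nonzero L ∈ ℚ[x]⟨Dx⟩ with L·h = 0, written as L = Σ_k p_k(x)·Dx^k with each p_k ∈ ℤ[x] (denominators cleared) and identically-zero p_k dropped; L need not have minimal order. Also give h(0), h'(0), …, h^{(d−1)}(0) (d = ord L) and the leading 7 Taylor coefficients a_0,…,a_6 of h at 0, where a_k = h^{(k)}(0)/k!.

L = (1 - 36·x + 36·x^2) + (-4 + 8·x)·Dx + (1 - 4·x + 4·x^2)·Dx^2  (order 2).
h: a_k = 9, 36, 135/2, 180, 3843/8, 11529/10, 214479/80, …
ICs: h(0) = 9, h′(0) = 36.

f: a_k = 3, 6, 12, 24, 48, 96, 192, …
g: a_k = 0, 3, 0, -9/2, 0, 81/40, 0, …
f·g: L₀ = L_f ⊗_s L_g, ord ≤ 1·2.
Differentiate: ansatz ord ≤ ord L₀ ⇒ L.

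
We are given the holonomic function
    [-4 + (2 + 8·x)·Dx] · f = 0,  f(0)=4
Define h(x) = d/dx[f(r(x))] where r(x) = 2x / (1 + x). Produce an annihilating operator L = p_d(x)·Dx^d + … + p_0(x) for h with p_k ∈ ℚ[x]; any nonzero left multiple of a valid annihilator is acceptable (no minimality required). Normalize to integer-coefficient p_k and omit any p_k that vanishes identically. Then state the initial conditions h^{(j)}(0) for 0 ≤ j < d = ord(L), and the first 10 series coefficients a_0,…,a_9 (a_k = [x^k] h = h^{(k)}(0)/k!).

L = (-6 - 18·x) + (-1 - 10·x - 9·x^2)·Dx  (order 1).
h: a_k = 16, -96, 624, -4544, 35280, -283680, 2330160, -19416960, 163489680, -1387482080, …
ICs: h(0) = 16.

f: a_k = 4, 8, -8, 16, -40, 112, -336, 1056, -3432, 11440, …
Substitute x→r, Dx→(1/r')Dx; clear ⇒ L₀.
h₀' ⇒ L via d/dx closure of L₀.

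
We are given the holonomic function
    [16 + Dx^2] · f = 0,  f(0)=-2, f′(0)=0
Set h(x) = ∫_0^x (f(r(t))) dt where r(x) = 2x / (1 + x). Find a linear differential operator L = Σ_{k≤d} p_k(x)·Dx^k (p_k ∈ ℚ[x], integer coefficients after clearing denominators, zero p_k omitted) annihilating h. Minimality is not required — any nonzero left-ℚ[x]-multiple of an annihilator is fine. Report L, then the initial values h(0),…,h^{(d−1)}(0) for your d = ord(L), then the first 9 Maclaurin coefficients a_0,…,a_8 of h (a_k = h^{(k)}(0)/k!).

f: a_k = -2, 0, 16, 0, -64/3, 0, 512/45, 0, -1024/315, …
h₀=f(r): pull back L_f along r ⇒ L₀.
h=∫₀ˣh₀: take L = L₀·Dx.
L = 64·Dx + (2 + 6·x + 6·x^2 + 2·x^3)·Dx^2 + (1 + 4·x + 6·x^2 + 4·x^3 + x^4)·Dx^3  (order 3).
h: a_k = 0, -2, 0, 64/3, -32, -448/15, 1664/9, -106432/315, 1296/5, …
ICs: h(0) = 0, h′(0) = -2, h′′(0) = 0.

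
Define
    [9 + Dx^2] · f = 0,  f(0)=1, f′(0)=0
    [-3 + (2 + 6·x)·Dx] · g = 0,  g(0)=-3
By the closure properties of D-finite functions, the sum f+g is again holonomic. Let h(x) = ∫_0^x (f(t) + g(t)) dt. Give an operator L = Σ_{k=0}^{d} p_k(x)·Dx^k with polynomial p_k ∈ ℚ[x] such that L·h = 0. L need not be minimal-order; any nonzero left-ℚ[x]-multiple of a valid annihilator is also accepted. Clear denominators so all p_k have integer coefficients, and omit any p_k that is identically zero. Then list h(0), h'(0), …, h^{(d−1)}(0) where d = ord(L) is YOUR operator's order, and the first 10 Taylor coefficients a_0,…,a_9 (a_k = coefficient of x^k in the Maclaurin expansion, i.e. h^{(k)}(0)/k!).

f: a_k = 1, 0, -9/2, 0, 27/8, 0, -81/80, 0, 729/4480, 0, …
g: a_k = -3, -9/2, 27/8, -81/16, 1215/128, -5103/256, 45927/1024, -216513/2048, 8444007/32768, -42220035/65536, …
L₀ := lclm(L_f,L_g); ord L₀ ≤ 2+1.
h=∫h₀ ⇒ L = L₀·Dx.
L = (-63 - 216·x - 324·x^2)·Dx + (18 + 198·x + 648·x^2 + 648·x^3)·Dx^2 + (-7 - 24·x - 36·x^2)·Dx^3 + (2 + 22·x + 72·x^2 + 72·x^3)·Dx^4  (order 4).
h: a_k = 0, -2, -9/4, -3/8, -81/64, 1647/640, -1701/512, 224451/35840, -216513/16384, 32858541/1146880, …
ICs: h(0) = 0, h′(0) = -2, h′′(0) = -9/2, h′′′(0) = -9/4.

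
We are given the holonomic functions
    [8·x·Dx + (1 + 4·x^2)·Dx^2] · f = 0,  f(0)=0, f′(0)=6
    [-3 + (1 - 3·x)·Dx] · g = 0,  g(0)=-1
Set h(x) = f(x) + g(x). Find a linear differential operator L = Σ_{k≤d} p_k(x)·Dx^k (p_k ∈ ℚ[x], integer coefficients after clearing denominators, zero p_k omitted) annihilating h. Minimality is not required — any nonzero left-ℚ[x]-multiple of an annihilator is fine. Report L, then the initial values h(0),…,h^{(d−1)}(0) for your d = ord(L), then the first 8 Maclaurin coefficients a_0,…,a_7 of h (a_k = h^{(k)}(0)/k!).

f: a_k = 0, 6, 0, -8, 0, 96/5, 0, -384/7, …
g: a_k = -1, -3, -9, -27, -81, -243, -729, -2187, …
h₀=f+g: left-lcm gives L₀, ord ≤ 3.
L = (24 - 288·x - 288·x^2)·Dx + (-31 + 24·x - 204·x^2 - 288·x^3)·Dx^2 + (3 - 5·x - 20·x^3 - 48·x^4)·Dx^3  (order 3).
h: a_k = -1, 3, -9, -35, -81, -1119/5, -729, -15693/7, …
ICs: h(0) = -1, h′(0) = 3, h′′(0) = -18.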